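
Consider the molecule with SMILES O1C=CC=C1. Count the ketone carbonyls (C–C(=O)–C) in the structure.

0

Scan the SMILES for the ketone motif — none present.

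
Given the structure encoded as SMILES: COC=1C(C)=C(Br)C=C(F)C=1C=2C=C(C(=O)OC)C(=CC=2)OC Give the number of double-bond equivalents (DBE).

9

Degree of unsaturation = (number of rings) + (number of π bonds).
Ring closures in the SMILES: 2.
π bonds: 7 double bonds (each 1 DoU) → 7 DoU from unsaturation.
Total DoU = 2 + 7 = 9.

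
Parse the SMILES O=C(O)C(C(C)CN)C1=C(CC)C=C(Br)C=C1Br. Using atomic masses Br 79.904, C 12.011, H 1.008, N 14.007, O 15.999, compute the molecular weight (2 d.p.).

379.09 g/mol

First, the molecular formula is C13H17Br2NO2 (counting implicit H from valence).
  Br: 2 × 79.904 = 159.808
  C: 13 × 12.011 = 156.143
  H: 17 × 1.008 = 17.136
  N: 1 × 14.007 = 14.007
  O: 2 × 15.999 = 31.998
Sum: 2×79.904 + 13×12.011 + 17×1.008 + 1×14.007 + 2×15.999 = 379.092 → 379.09 g/mol.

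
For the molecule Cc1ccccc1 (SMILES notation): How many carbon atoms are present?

Count every carbon token in the SMILES (each C, including those in ring-closure positions and inside branches).
Carbon count: 7.

7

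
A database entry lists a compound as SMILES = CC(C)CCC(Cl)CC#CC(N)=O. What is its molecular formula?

Walk through each heavy atom and fill implicit hydrogens from standard valence (C 4, N 3, O 2, S 2, halogen 1):
  atom 1: C, bond orders sum to 1 (valence 4) → 3 H
  atom 2: C, bond orders sum to 3 (valence 4) → 1 H
  atom 3: C, bond orders sum to 1 (valence 4) → 3 H
  atom 4: C, bond orders sum to 2 (valence 4) → 2 H
  atom 5: C, bond orders sum to 2 (valence 4) → 2 H
  atom 6: C, bond orders sum to 3 (valence 4) → 1 H
  atom 7: Cl (halogen, monovalent) → 0 H
  atom 8: C, bond orders sum to 2 (valence 4) → 2 H
  atom 9: C, bond orders sum to 4 (valence 4) → 0 H
  atom 10: C, bond orders sum to 4 (valence 4) → 0 H
  atom 11: C, bond orders sum to 4 (valence 4) → 0 H
  atom 12: N, bond orders sum to 1 (valence 3) → 2 H
  atom 13: O, bond orders sum to 2 (valence 2) → 0 H
Totals → C:10, H:16, Cl:1, N:1, O:1.
In Hill order: C10H16ClNO.

C10H16ClNO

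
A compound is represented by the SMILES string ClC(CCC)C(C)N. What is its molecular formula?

C6H14ClN

Walk through each heavy atom and fill implicit hydrogens from standard valence (C 4, N 3, O 2, S 2, halogen 1):
  atom 1: Cl (halogen, monovalent) → 0 H
  atom 2: C, bond orders sum to 3 (valence 4) → 1 H
  atom 3: C, bond orders sum to 2 (valence 4) → 2 H
  atom 4: C, bond orders sum to 2 (valence 4) → 2 H
  atom 5: C, bond orders sum to 1 (valence 4) → 3 H
  atom 6: C, bond orders sum to 3 (valence 4) → 1 H
  atom 7: C, bond orders sum to 1 (valence 4) → 3 H
  atom 8: N, bond orders sum to 1 (valence 3) → 2 H
Totals → C:6, H:14, Cl:1, N:1.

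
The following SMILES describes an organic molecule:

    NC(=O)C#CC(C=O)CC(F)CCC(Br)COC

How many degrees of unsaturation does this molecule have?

4

Degree of unsaturation = (number of rings) + (number of π bonds).
Ring closures in the SMILES: 0.
π bonds: 2 double bonds (each 1 DoU), 1 triple bond (each 2 DoU) → 4 DoU from unsaturation.
Total DoU = 0 + 4 = 4.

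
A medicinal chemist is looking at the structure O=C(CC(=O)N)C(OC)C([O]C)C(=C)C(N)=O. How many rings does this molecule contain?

In SMILES, each pair of matching ring-closure digits denotes one ring-closing bond; the number of such bonds equals the number of independent rings.
Ring-closure bonds here: 0.

0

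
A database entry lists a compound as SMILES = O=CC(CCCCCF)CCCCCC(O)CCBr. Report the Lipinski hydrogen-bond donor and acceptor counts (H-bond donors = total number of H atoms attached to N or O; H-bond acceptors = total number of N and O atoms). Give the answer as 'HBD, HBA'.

Donors: find every N or O and count the H atoms it carries.
  atom 1 (O): bond orders sum to 2 → 0 H
  atom 16 (O): bond orders sum to 1 → 1 H
Lipinski HBD = 1.
Acceptors: N atoms = 0, O atoms = 2 → HBA = 2.

1, 2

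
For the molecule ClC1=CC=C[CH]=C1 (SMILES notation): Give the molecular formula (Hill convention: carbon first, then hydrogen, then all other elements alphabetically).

C6H5Cl

Walk through each heavy atom and fill implicit hydrogens from standard valence (C 4, N 3, O 2, S 2, halogen 1):
  atom 1: Cl (halogen, monovalent) → 0 H
  atom 2: C, bond orders sum to 4 (valence 4) → 0 H
  atom 3: C, bond orders sum to 3 (valence 4) → 1 H
  atom 4: C, bond orders sum to 3 (valence 4) → 1 H
  atom 5: C, bond orders sum to 3 (valence 4) → 1 H
  atom 6: C with explicit H count 1
  atom 7: C, bond orders sum to 3 (valence 4) → 1 H
Totals → C:6, H:5, Cl:1.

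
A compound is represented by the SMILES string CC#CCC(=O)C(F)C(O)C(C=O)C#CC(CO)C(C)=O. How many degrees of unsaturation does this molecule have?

7

Molecular formula: C15H17FO5.
DoU = (2C + 2 + N − H − X) / 2, where X is the halogen count and O/S are ignored.
    = (2·15 + 2 + 0 − 17 − 1) / 2 = 14 / 2 = 7.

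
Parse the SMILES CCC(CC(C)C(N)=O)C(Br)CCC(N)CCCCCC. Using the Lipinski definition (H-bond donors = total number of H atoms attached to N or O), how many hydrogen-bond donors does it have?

Donors: find every N or O and count the H atoms it carries.
  atom 8 (N): bond orders sum to 1 → 2 H
  atom 9 (O): bond orders sum to 2 → 0 H
  atom 15 (N): bond orders sum to 1 → 2 H
Lipinski HBD = 4.

4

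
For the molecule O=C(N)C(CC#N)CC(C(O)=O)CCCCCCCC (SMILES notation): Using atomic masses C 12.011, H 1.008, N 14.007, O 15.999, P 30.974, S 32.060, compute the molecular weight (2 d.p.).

282.38 g/mol

First, the molecular formula is C15H26N2O3 (counting implicit H from valence).
  C: 15 × 12.011 = 180.165
  H: 26 × 1.008 = 26.208
  N: 2 × 14.007 = 28.014
  O: 3 × 15.999 = 47.997
Sum: 15×12.011 + 26×1.008 + 2×14.007 + 3×15.999 = 282.384 → 282.38 g/mol.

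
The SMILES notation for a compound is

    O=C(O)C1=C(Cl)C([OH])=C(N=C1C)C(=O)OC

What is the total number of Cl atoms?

1

Scan the SMILES for Cl atoms (remember two-letter symbols like Cl and Br are single atoms).
Chlorine count: 1.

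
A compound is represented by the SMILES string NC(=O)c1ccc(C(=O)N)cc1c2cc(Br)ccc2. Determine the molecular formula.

C14H11BrN2O2

Walk through each heavy atom and fill implicit hydrogens from standard valence (C 4, N 3, O 2, S 2, halogen 1); for lowercase aromatic atoms, an aromatic c carries 1 H when it has two neighbours and 0 H with three, and aromatic n carries 0 H:
  atom 1: N, bond orders sum to 1 (valence 3) → 2 H
  atom 2: C, bond orders sum to 4 (valence 4) → 0 H
  atom 3: O, bond orders sum to 2 (valence 2) → 0 H
  atom 4: aromatic c, 3 neighbours → 0 H
  atom 5: aromatic c, 2 neighbours → 1 H
  atom 6: aromatic c, 2 neighbours → 1 H
  atom 7: aromatic c, 3 neighbours → 0 H
  atom 8: C, bond orders sum to 4 (valence 4) → 0 H
  atom 9: O, bond orders sum to 2 (valence 2) → 0 H
  atom 10: N, bond orders sum to 1 (valence 3) → 2 H
  atom 11: aromatic c, 2 neighbours → 1 H
  atom 12: aromatic c, 3 neighbours → 0 H
  atom 13: aromatic c, 3 neighbours → 0 H
  atom 14: aromatic c, 2 neighbours → 1 H
  atom 15: aromatic c, 3 neighbours → 0 H
  atom 16: Br (halogen, monovalent) → 0 H
  atom 17: aromatic c, 2 neighbours → 1 H
  atom 18: aromatic c, 2 neighbours → 1 H
  atom 19: aromatic c, 2 neighbours → 1 H
Totals → C:14, H:11, Br:1, N:2, O:2.
In Hill order: C14H11BrN2O2.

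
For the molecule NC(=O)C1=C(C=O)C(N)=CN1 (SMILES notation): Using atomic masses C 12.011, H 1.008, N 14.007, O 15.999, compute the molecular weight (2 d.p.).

153.14 g/mol

First, the molecular formula is C6H7N3O2 (counting implicit H from valence).
  C: 6 × 12.011 = 72.066
  H: 7 × 1.008 = 7.056
  N: 3 × 14.007 = 42.021
  O: 2 × 15.999 = 31.998
Sum: 6×12.011 + 7×1.008 + 3×14.007 + 2×15.999 = 153.141 → 153.14 g/mol.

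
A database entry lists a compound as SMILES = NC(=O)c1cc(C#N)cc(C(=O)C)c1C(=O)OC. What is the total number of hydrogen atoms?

10

Walk through each heavy atom and fill implicit hydrogens from standard valence (C 4, N 3, O 2, S 2, halogen 1); for lowercase aromatic atoms, an aromatic c carries 1 H when it has two neighbours and 0 H with three, and aromatic n carries 0 H:
  atom 1: N, bond orders sum to 1 (valence 3) → 2 H
  atom 2: C, bond orders sum to 4 (valence 4) → 0 H
  atom 3: O, bond orders sum to 2 (valence 2) → 0 H
  atom 4: aromatic c, 3 neighbours → 0 H
  atom 5: aromatic c, 2 neighbours → 1 H
  atom 6: aromatic c, 3 neighbours → 0 H
  atom 7: C, bond orders sum to 4 (valence 4) → 0 H
  atom 8: N, bond orders sum to 3 (valence 3) → 0 H
  atom 9: aromatic c, 2 neighbours → 1 H
  atom 10: aromatic c, 3 neighbours → 0 H
  atom 11: C, bond orders sum to 4 (valence 4) → 0 H
  atom 12: O, bond orders sum to 2 (valence 2) → 0 H
  atom 13: C, bond orders sum to 1 (valence 4) → 3 H
  atom 14: aromatic c, 3 neighbours → 0 H
  atom 15: C, bond orders sum to 4 (valence 4) → 0 H
  atom 16: O, bond orders sum to 2 (valence 2) → 0 H
  atom 17: O, bond orders sum to 2 (valence 2) → 0 H
  atom 18: C, bond orders sum to 1 (valence 4) → 3 H
Total hydrogens: 10.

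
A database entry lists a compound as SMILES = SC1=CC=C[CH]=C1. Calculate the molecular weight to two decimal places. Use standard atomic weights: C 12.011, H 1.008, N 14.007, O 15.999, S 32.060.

110.17 g/mol

First, the molecular formula is C6H6S (counting implicit H from valence).
  C: 6 × 12.011 = 72.066
  H: 6 × 1.008 = 6.048
  S: 1 × 32.060 = 32.060
Sum: 6×12.011 + 6×1.008 + 1×32.060 = 110.174 → 110.17 g/mol.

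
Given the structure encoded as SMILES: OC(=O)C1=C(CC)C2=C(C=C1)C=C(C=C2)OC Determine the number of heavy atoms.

17

Every atom symbol written in the SMILES (organic subset) is one heavy atom; implicit H are not written.
Heavy atoms by element → C:14, O:3.
Total: 17.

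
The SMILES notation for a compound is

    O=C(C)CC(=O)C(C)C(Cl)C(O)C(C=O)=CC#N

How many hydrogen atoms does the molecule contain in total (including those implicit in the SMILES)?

Walk through each heavy atom and fill implicit hydrogens from standard valence (C 4, N 3, O 2, S 2, halogen 1):
  atom 1: O, bond orders sum to 2 (valence 2) → 0 H
  atom 2: C, bond orders sum to 4 (valence 4) → 0 H
  atom 3: C, bond orders sum to 1 (valence 4) → 3 H
  atom 4: C, bond orders sum to 2 (valence 4) → 2 H
  atom 5: C, bond orders sum to 4 (valence 4) → 0 H
  atom 6: O, bond orders sum to 2 (valence 2) → 0 H
  atom 7: C, bond orders sum to 3 (valence 4) → 1 H
  atom 8: C, bond orders sum to 1 (valence 4) → 3 H
  atom 9: C, bond orders sum to 3 (valence 4) → 1 H
  atom 10: Cl (halogen, monovalent) → 0 H
  atom 11: C, bond orders sum to 3 (valence 4) → 1 H
  atom 12: O, bond orders sum to 1 (valence 2) → 1 H
  atom 13: C, bond orders sum to 4 (valence 4) → 0 H
  atom 14: C, bond orders sum to 3 (valence 4) → 1 H
  atom 15: O, bond orders sum to 2 (valence 2) → 0 H
  atom 16: C, bond orders sum to 3 (valence 4) → 1 H
  atom 17: C, bond orders sum to 4 (valence 4) → 0 H
  atom 18: N, bond orders sum to 3 (valence 3) → 0 H
Total hydrogens: 14.

14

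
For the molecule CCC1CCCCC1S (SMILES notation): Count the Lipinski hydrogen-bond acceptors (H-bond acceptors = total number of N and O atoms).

N atoms: 0; O atoms: 0.
Lipinski HBA = 0 + 0 = 0.

0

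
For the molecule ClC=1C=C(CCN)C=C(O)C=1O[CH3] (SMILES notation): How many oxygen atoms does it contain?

Scan the SMILES for O atoms (remember two-letter symbols like Cl and Br are single atoms).
Oxygen count: 2.

2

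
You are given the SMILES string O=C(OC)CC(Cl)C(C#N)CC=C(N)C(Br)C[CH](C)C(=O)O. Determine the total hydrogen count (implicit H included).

Walk through each heavy atom and fill implicit hydrogens from standard valence (C 4, N 3, O 2, S 2, halogen 1):
  atom 1: O, bond orders sum to 2 (valence 2) → 0 H
  atom 2: C, bond orders sum to 4 (valence 4) → 0 H
  atom 3: O, bond orders sum to 2 (valence 2) → 0 H
  atom 4: C, bond orders sum to 1 (valence 4) → 3 H
  atom 5: C, bond orders sum to 2 (valence 4) → 2 H
  atom 6: C, bond orders sum to 3 (valence 4) → 1 H
  atom 7: Cl (halogen, monovalent) → 0 H
  atom 8: C, bond orders sum to 3 (valence 4) → 1 H
  atom 9: C, bond orders sum to 4 (valence 4) → 0 H
  atom 10: N, bond orders sum to 3 (valence 3) → 0 H
  atom 11: C, bond orders sum to 2 (valence 4) → 2 H
  atom 12: C, bond orders sum to 3 (valence 4) → 1 H
  atom 13: C, bond orders sum to 4 (valence 4) → 0 H
  atom 14: N, bond orders sum to 1 (valence 3) → 2 H
  atom 15: C, bond orders sum to 3 (valence 4) → 1 H
  atom 16: Br (halogen, monovalent) → 0 H
  atom 17: C, bond orders sum to 2 (valence 4) → 2 H
  atom 18: C with explicit H count 1
  atom 19: C, bond orders sum to 1 (valence 4) → 3 H
  atom 20: C, bond orders sum to 4 (valence 4) → 0 H
  atom 21: O, bond orders sum to 2 (valence 2) → 0 H
  atom 22: O, bond orders sum to 1 (valence 2) → 1 H
Total hydrogens: 20.

20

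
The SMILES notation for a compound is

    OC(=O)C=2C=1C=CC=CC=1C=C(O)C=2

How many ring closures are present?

2

In SMILES, each pair of matching ring-closure digits denotes one ring-closing bond; the number of such bonds equals the number of independent rings.
Ring-closure bonds here: 2.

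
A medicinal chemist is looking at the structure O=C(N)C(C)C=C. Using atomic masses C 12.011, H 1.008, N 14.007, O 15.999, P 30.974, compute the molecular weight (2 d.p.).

First, the molecular formula is C5H9NO (counting implicit H from valence).
  C: 5 × 12.011 = 60.055
  H: 9 × 1.008 = 9.072
  N: 1 × 14.007 = 14.007
  O: 1 × 15.999 = 15.999
Sum: 5×12.011 + 9×1.008 + 1×14.007 + 1×15.999 = 99.133 → 99.13 g/mol.

99.13 g/mol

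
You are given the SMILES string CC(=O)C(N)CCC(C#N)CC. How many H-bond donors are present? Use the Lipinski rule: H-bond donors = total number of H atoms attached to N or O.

Donors: find every N or O and count the H atoms it carries.
  atom 3 (O): bond orders sum to 2 → 0 H
  atom 5 (N): bond orders sum to 1 → 2 H
  atom 10 (N): bond orders sum to 3 → 0 H
Lipinski HBD = 2.

2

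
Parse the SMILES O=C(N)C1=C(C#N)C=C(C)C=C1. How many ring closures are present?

1

In SMILES, each pair of matching ring-closure digits denotes one ring-closing bond; the number of such bonds equals the number of independent rings.
Ring-closure bonds here: 1.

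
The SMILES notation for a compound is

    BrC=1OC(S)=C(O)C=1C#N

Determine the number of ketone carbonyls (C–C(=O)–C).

0

Scan the SMILES for the ketone motif — none present.
Groups that are present: 1 hydroxyl, 1 nitrile, 1 thiol.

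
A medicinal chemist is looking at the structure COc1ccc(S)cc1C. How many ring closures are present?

In SMILES, each pair of matching ring-closure digits denotes one ring-closing bond; the number of such bonds equals the number of independent rings.
Ring-closure bonds here: 1.

1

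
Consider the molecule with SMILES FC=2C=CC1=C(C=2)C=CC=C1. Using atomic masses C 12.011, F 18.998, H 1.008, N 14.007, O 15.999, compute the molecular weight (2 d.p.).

146.16 g/mol

First, the molecular formula is C10H7F (counting implicit H from valence).
  C: 10 × 12.011 = 120.110
  F: 1 × 18.998 = 18.998
  H: 7 × 1.008 = 7.056
Sum: 10×12.011 + 1×18.998 + 7×1.008 = 146.164 → 146.16 g/mol.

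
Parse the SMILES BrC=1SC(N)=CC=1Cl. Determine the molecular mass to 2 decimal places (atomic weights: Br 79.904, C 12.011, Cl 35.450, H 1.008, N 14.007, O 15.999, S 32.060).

First, the molecular formula is C4H3BrClNS (counting implicit H from valence).
  Br: 1 × 79.904 = 79.904
  C: 4 × 12.011 = 48.044
  Cl: 1 × 35.450 = 35.450
  H: 3 × 1.008 = 3.024
  N: 1 × 14.007 = 14.007
  S: 1 × 32.060 = 32.060
Sum: 1×79.904 + 4×12.011 + 1×35.450 + 3×1.008 + 1×14.007 + 1×32.060 = 212.489 → 212.49 g/mol.

212.49 g/mol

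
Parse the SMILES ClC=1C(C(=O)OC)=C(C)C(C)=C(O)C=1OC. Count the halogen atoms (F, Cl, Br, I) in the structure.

1

Halogen atoms appear at heavy-atom position 1 (1×Cl).
Other groups present: 1 ester, 1 ether, 1 hydroxyl.
Halogen count: 1.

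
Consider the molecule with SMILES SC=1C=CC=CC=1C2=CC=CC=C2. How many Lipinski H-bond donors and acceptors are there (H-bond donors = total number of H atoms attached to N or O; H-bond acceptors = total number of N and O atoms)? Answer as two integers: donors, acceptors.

Donors: find every N or O and count the H atoms it carries.
  (no N or O atoms present)
Lipinski HBD = 0.
Acceptors: N atoms = 0, O atoms = 0 → HBA = 0.

0, 0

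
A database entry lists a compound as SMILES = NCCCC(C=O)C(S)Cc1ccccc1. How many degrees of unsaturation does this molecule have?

5

Molecular formula: C13H19NOS.
DoU = (2C + 2 + N − H − X) / 2, where X is the halogen count and O/S are ignored.
    = (2·13 + 2 + 1 − 19 − 0) / 2 = 10 / 2 = 5.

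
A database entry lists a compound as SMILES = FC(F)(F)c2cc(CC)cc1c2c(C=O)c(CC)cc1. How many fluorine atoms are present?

Scan the SMILES for F atoms (remember two-letter symbols like Cl and Br are single atoms).
Fluorine count: 3.

3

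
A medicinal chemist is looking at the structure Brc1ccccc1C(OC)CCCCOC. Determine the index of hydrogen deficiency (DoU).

Molecular formula: C13H19BrO2.
DoU = (2C + 2 + N − H − X) / 2, where X is the halogen count and O/S are ignored.
    = (2·13 + 2 + 0 − 19 − 1) / 2 = 8 / 2 = 4.

4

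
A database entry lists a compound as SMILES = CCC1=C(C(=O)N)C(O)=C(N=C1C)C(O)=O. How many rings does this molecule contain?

In SMILES, each pair of matching ring-closure digits denotes one ring-closing bond; the number of such bonds equals the number of independent rings.
Ring-closure bonds here: 1.

1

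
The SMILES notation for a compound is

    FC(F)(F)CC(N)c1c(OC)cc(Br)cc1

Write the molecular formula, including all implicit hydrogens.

Walk through each heavy atom and fill implicit hydrogens from standard valence (C 4, N 3, O 2, S 2, halogen 1); for lowercase aromatic atoms, an aromatic c carries 1 H when it has two neighbours and 0 H with three, and aromatic n carries 0 H:
  atom 1: F (halogen, monovalent) → 0 H
  atom 2: C, bond orders sum to 4 (valence 4) → 0 H
  atom 3: F (halogen, monovalent) → 0 H
  atom 4: F (halogen, monovalent) → 0 H
  atom 5: C, bond orders sum to 2 (valence 4) → 2 H
  atom 6: C, bond orders sum to 3 (valence 4) → 1 H
  atom 7: N, bond orders sum to 1 (valence 3) → 2 H
  atom 8: aromatic c, 3 neighbours → 0 H
  atom 9: aromatic c, 3 neighbours → 0 H
  atom 10: O, bond orders sum to 2 (valence 2) → 0 H
  atom 11: C, bond orders sum to 1 (valence 4) → 3 H
  atom 12: aromatic c, 2 neighbours → 1 H
  atom 13: aromatic c, 3 neighbours → 0 H
  atom 14: Br (halogen, monovalent) → 0 H
  atom 15: aromatic c, 2 neighbours → 1 H
  atom 16: aromatic c, 2 neighbours → 1 H
Totals → C:10, H:11, Br:1, F:3, N:1, O:1.

C10H11BrF3NO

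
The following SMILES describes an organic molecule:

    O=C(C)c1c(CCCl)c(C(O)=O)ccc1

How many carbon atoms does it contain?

Count every carbon token in the SMILES (each C, including those in ring-closure positions and inside branches).
Carbon count: 11.

11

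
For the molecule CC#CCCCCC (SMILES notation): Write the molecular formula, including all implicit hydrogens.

C8H14

Walk through each heavy atom and fill implicit hydrogens from standard valence (C 4, N 3, O 2, S 2, halogen 1):
  atom 1: C, bond orders sum to 1 (valence 4) → 3 H
  atom 2: C, bond orders sum to 4 (valence 4) → 0 H
  atom 3: C, bond orders sum to 4 (valence 4) → 0 H
  atom 4: C, bond orders sum to 2 (valence 4) → 2 H
  atom 5: C, bond orders sum to 2 (valence 4) → 2 H
  atom 6: C, bond orders sum to 2 (valence 4) → 2 H
  atom 7: C, bond orders sum to 2 (valence 4) → 2 H
  atom 8: C, bond orders sum to 1 (valence 4) → 3 H
Totals → C:8, H:14.
In Hill order: C8H14.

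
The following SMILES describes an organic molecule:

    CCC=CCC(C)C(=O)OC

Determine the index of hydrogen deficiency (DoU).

Molecular formula: C9H16O2.
DoU = (2C + 2 + N − H − X) / 2, where X is the halogen count and O/S are ignored.
    = (2·9 + 2 + 0 − 16 − 0) / 2 = 4 / 2 = 2.

2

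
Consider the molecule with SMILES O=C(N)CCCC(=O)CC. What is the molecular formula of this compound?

Walk through each heavy atom and fill implicit hydrogens from standard valence (C 4, N 3, O 2, S 2, halogen 1):
  atom 1: O, bond orders sum to 2 (valence 2) → 0 H
  atom 2: C, bond orders sum to 4 (valence 4) → 0 H
  atom 3: N, bond orders sum to 1 (valence 3) → 2 H
  atom 4: C, bond orders sum to 2 (valence 4) → 2 H
  atom 5: C, bond orders sum to 2 (valence 4) → 2 H
  atom 6: C, bond orders sum to 2 (valence 4) → 2 H
  atom 7: C, bond orders sum to 4 (valence 4) → 0 H
  atom 8: O, bond orders sum to 2 (valence 2) → 0 H
  atom 9: C, bond orders sum to 2 (valence 4) → 2 H
  atom 10: C, bond orders sum to 1 (valence 4) → 3 H
Totals → C:7, H:13, N:1, O:2.
In Hill order: C7H13NO2.

C7H13NO2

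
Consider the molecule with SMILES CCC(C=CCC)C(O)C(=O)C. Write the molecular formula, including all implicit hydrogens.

C10H18O2

Walk through each heavy atom and fill implicit hydrogens from standard valence (C 4, N 3, O 2, S 2, halogen 1):
  atom 1: C, bond orders sum to 1 (valence 4) → 3 H
  atom 2: C, bond orders sum to 2 (valence 4) → 2 H
  atom 3: C, bond orders sum to 3 (valence 4) → 1 H
  atom 4: C, bond orders sum to 3 (valence 4) → 1 H
  atom 5: C, bond orders sum to 3 (valence 4) → 1 H
  atom 6: C, bond orders sum to 2 (valence 4) → 2 H
  atom 7: C, bond orders sum to 1 (valence 4) → 3 H
  atom 8: C, bond orders sum to 3 (valence 4) → 1 H
  atom 9: O, bond orders sum to 1 (valence 2) → 1 H
  atom 10: C, bond orders sum to 4 (valence 4) → 0 H
  atom 11: O, bond orders sum to 2 (valence 2) → 0 H
  atom 12: C, bond orders sum to 1 (valence 4) → 3 H
Totals → C:10, H:18, O:2.
In Hill order: C10H18O2.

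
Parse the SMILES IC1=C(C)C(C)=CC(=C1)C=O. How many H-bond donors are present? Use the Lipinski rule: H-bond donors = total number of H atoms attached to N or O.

Donors: find every N or O and count the H atoms it carries.
  atom 11 (O): bond orders sum to 2 → 0 H
Lipinski HBD = 0.

0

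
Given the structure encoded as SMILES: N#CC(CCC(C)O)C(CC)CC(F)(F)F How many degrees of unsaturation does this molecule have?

2

Molecular formula: C11H18F3NO.
DoU = (2C + 2 + N − H − X) / 2, where X is the halogen count and O/S are ignored.
    = (2·11 + 2 + 1 − 18 − 3) / 2 = 4 / 2 = 2.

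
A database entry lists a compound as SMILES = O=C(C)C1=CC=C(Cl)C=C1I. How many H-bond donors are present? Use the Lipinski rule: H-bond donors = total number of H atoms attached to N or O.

0

Donors: find every N or O and count the H atoms it carries.
  atom 1 (O): bond orders sum to 2 → 0 H
Lipinski HBD = 0.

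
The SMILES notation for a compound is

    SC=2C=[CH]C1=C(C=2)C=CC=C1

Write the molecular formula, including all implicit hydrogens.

C10H8S

Walk through each heavy atom and fill implicit hydrogens from standard valence (C 4, N 3, O 2, S 2, halogen 1):
  atom 1: S, bond orders sum to 1 (valence 2) → 1 H
  atom 2: C, bond orders sum to 4 (valence 4) → 0 H
  atom 3: C, bond orders sum to 3 (valence 4) → 1 H
  atom 4: C with explicit H count 1
  atom 5: C, bond orders sum to 4 (valence 4) → 0 H
  atom 6: C, bond orders sum to 4 (valence 4) → 0 H
  atom 7: C, bond orders sum to 3 (valence 4) → 1 H
  atom 8: C, bond orders sum to 3 (valence 4) → 1 H
  atom 9: C, bond orders sum to 3 (valence 4) → 1 H
  atom 10: C, bond orders sum to 3 (valence 4) → 1 H
  atom 11: C, bond orders sum to 3 (valence 4) → 1 H
Totals → C:10, H:8, S:1.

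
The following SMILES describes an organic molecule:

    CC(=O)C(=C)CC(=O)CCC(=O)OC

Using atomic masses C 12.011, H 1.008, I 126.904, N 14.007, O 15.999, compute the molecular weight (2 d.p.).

First, the molecular formula is C10H14O4 (counting implicit H from valence).
  C: 10 × 12.011 = 120.110
  H: 14 × 1.008 = 14.112
  O: 4 × 15.999 = 63.996
Sum: 10×12.011 + 14×1.008 + 4×15.999 = 198.218 → 198.22 g/mol.

198.22 g/mol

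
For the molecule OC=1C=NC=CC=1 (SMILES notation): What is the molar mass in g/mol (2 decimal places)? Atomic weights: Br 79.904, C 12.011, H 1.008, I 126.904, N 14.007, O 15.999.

First, the molecular formula is C5H5NO (counting implicit H from valence).
  C: 5 × 12.011 = 60.055
  H: 5 × 1.008 = 5.040
  N: 1 × 14.007 = 14.007
  O: 1 × 15.999 = 15.999
Sum: 5×12.011 + 5×1.008 + 1×14.007 + 1×15.999 = 95.101 → 95.10 g/mol.

95.10 g/mol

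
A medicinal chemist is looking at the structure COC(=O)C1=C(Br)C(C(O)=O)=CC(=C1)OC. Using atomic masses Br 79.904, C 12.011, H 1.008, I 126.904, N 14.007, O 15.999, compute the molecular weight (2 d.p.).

First, the molecular formula is C10H9BrO5 (counting implicit H from valence).
  Br: 1 × 79.904 = 79.904
  C: 10 × 12.011 = 120.110
  H: 9 × 1.008 = 9.072
  O: 5 × 15.999 = 79.995
Sum: 1×79.904 + 10×12.011 + 9×1.008 + 5×15.999 = 289.081 → 289.08 g/mol.

289.08 g/mol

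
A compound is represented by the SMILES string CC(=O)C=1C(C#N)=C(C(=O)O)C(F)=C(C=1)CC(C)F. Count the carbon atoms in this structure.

Count every carbon token in the SMILES (each C, including those in ring-closure positions and inside branches).
Carbon count: 13.

13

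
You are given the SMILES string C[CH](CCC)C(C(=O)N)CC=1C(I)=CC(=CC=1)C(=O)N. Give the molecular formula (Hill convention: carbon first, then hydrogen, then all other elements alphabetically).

Walk through each heavy atom and fill implicit hydrogens from standard valence (C 4, N 3, O 2, S 2, halogen 1):
  atom 1: C, bond orders sum to 1 (valence 4) → 3 H
  atom 2: C with explicit H count 1
  atom 3: C, bond orders sum to 2 (valence 4) → 2 H
  atom 4: C, bond orders sum to 2 (valence 4) → 2 H
  atom 5: C, bond orders sum to 1 (valence 4) → 3 H
  atom 6: C, bond orders sum to 3 (valence 4) → 1 H
  atom 7: C, bond orders sum to 4 (valence 4) → 0 H
  atom 8: O, bond orders sum to 2 (valence 2) → 0 H
  atom 9: N, bond orders sum to 1 (valence 3) → 2 H
  atom 10: C, bond orders sum to 2 (valence 4) → 2 H
  atom 11: C, bond orders sum to 4 (valence 4) → 0 H
  atom 12: C, bond orders sum to 4 (valence 4) → 0 H
  atom 13: I (halogen, monovalent) → 0 H
  atom 14: C, bond orders sum to 3 (valence 4) → 1 H
  atom 15: C, bond orders sum to 4 (valence 4) → 0 H
  atom 16: C, bond orders sum to 3 (valence 4) → 1 H
  atom 17: C, bond orders sum to 3 (valence 4) → 1 H
  atom 18: C, bond orders sum to 4 (valence 4) → 0 H
  atom 19: O, bond orders sum to 2 (valence 2) → 0 H
  atom 20: N, bond orders sum to 1 (valence 3) → 2 H
Totals → C:15, H:21, I:1, N:2, O:2.

C15H21IN2O2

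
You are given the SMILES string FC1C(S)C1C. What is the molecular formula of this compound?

Walk through each heavy atom and fill implicit hydrogens from standard valence (C 4, N 3, O 2, S 2, halogen 1):
  atom 1: F (halogen, monovalent) → 0 H
  atom 2: C, bond orders sum to 3 (valence 4) → 1 H
  atom 3: C, bond orders sum to 3 (valence 4) → 1 H
  atom 4: S, bond orders sum to 1 (valence 2) → 1 H
  atom 5: C, bond orders sum to 3 (valence 4) → 1 H
  atom 6: C, bond orders sum to 1 (valence 4) → 3 H
Totals → C:4, H:7, F:1, S:1.

C4H7FS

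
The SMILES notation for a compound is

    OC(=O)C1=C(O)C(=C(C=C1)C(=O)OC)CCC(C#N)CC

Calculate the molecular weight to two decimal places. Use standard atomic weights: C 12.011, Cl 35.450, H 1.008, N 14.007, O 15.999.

291.30 g/mol

First, the molecular formula is C15H17NO5 (counting implicit H from valence).
  C: 15 × 12.011 = 180.165
  H: 17 × 1.008 = 17.136
  N: 1 × 14.007 = 14.007
  O: 5 × 15.999 = 79.995
Sum: 15×12.011 + 17×1.008 + 1×14.007 + 5×15.999 = 291.303 → 291.30 g/mol.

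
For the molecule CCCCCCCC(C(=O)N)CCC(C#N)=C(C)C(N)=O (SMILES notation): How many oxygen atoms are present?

2

Scan the SMILES for O atoms (remember two-letter symbols like Cl and Br are single atoms).
Oxygen count: 2.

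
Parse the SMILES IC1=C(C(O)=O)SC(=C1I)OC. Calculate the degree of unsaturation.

4

Molecular formula: C6H4I2O3S.
DoU = (2C + 2 + N − H − X) / 2, where X is the halogen count and O/S are ignored.
    = (2·6 + 2 + 0 − 4 − 2) / 2 = 8 / 2 = 4.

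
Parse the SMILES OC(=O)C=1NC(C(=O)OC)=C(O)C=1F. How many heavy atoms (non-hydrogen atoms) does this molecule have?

Every atom symbol written in the SMILES (organic subset) is one heavy atom; implicit H are not written.
Heavy atoms by element → C:7, F:1, N:1, O:5.
Total: 14.

14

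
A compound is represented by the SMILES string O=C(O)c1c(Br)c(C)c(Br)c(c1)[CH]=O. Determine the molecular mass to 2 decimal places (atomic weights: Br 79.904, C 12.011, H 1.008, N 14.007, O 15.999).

321.95 g/mol

First, the molecular formula is C9H6Br2O3 (counting implicit H from valence).
  Br: 2 × 79.904 = 159.808
  C: 9 × 12.011 = 108.099
  H: 6 × 1.008 = 6.048
  O: 3 × 15.999 = 47.997
Sum: 2×79.904 + 9×12.011 + 6×1.008 + 3×15.999 = 321.952 → 321.95 g/mol.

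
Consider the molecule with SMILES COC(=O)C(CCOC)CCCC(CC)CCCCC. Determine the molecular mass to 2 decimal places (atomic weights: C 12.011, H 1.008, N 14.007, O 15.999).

First, the molecular formula is C17H34O3 (counting implicit H from valence).
  C: 17 × 12.011 = 204.187
  H: 34 × 1.008 = 34.272
  O: 3 × 15.999 = 47.997
Sum: 17×12.011 + 34×1.008 + 3×15.999 = 286.456 → 286.46 g/mol.

286.46 g/mol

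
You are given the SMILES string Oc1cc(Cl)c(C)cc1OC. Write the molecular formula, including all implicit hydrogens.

Walk through each heavy atom and fill implicit hydrogens from standard valence (C 4, N 3, O 2, S 2, halogen 1); for lowercase aromatic atoms, an aromatic c carries 1 H when it has two neighbours and 0 H with three, and aromatic n carries 0 H:
  atom 1: O, bond orders sum to 1 (valence 2) → 1 H
  atom 2: aromatic c, 3 neighbours → 0 H
  atom 3: aromatic c, 2 neighbours → 1 H
  atom 4: aromatic c, 3 neighbours → 0 H
  atom 5: Cl (halogen, monovalent) → 0 H
  atom 6: aromatic c, 3 neighbours → 0 H
  atom 7: C, bond orders sum to 1 (valence 4) → 3 H
  atom 8: aromatic c, 2 neighbours → 1 H
  atom 9: aromatic c, 3 neighbours → 0 H
  atom 10: O, bond orders sum to 2 (valence 2) → 0 H
  atom 11: C, bond orders sum to 1 (valence 4) → 3 H
Totals → C:8, H:9, Cl:1, O:2.

C8H9ClO2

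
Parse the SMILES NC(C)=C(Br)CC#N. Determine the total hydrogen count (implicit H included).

Walk through each heavy atom and fill implicit hydrogens from standard valence (C 4, N 3, O 2, S 2, halogen 1):
  atom 1: N, bond orders sum to 1 (valence 3) → 2 H
  atom 2: C, bond orders sum to 4 (valence 4) → 0 H
  atom 3: C, bond orders sum to 1 (valence 4) → 3 H
  atom 4: C, bond orders sum to 4 (valence 4) → 0 H
  atom 5: Br (halogen, monovalent) → 0 H
  atom 6: C, bond orders sum to 2 (valence 4) → 2 H
  atom 7: C, bond orders sum to 4 (valence 4) → 0 H
  atom 8: N, bond orders sum to 3 (valence 3) → 0 H
Total hydrogens: 7.

7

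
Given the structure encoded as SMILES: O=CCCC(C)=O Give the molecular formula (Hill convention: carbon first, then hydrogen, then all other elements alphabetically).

C5H8O2

Walk through each heavy atom and fill implicit hydrogens from standard valence (C 4, N 3, O 2, S 2, halogen 1):
  atom 1: O, bond orders sum to 2 (valence 2) → 0 H
  atom 2: C, bond orders sum to 3 (valence 4) → 1 H
  atom 3: C, bond orders sum to 2 (valence 4) → 2 H
  atom 4: C, bond orders sum to 2 (valence 4) → 2 H
  atom 5: C, bond orders sum to 4 (valence 4) → 0 H
  atom 6: C, bond orders sum to 1 (valence 4) → 3 H
  atom 7: O, bond orders sum to 2 (valence 2) → 0 H
Totals → C:5, H:8, O:2.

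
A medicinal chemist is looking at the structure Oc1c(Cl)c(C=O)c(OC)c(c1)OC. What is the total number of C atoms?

Count every carbon token in the SMILES (each C, including those in ring-closure positions and inside branches).
Carbon count: 9.

9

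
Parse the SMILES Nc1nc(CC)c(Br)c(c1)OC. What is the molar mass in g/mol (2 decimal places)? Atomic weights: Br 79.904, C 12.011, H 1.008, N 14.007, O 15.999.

First, the molecular formula is C8H11BrN2O (counting implicit H from valence).
  Br: 1 × 79.904 = 79.904
  C: 8 × 12.011 = 96.088
  H: 11 × 1.008 = 11.088
  N: 2 × 14.007 = 28.014
  O: 1 × 15.999 = 15.999
Sum: 1×79.904 + 8×12.011 + 11×1.008 + 2×14.007 + 1×15.999 = 231.093 → 231.09 g/mol.

231.09 g/mol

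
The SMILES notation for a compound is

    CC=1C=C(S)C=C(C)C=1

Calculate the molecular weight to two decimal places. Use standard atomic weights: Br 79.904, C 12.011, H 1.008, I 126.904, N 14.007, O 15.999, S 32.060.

First, the molecular formula is C8H10S (counting implicit H from valence).
  C: 8 × 12.011 = 96.088
  H: 10 × 1.008 = 10.080
  S: 1 × 32.060 = 32.060
Sum: 8×12.011 + 10×1.008 + 1×32.060 = 138.228 → 138.23 g/mol.

138.23 g/mol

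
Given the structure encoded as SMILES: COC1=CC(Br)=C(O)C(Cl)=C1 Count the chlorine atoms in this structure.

Scan the SMILES for Cl atoms (remember two-letter symbols like Cl and Br are single atoms).
Chlorine count: 1.

1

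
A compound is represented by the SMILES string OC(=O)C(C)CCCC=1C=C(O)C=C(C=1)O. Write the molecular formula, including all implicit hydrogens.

Walk through each heavy atom and fill implicit hydrogens from standard valence (C 4, N 3, O 2, S 2, halogen 1):
  atom 1: O, bond orders sum to 1 (valence 2) → 1 H
  atom 2: C, bond orders sum to 4 (valence 4) → 0 H
  atom 3: O, bond orders sum to 2 (valence 2) → 0 H
  atom 4: C, bond orders sum to 3 (valence 4) → 1 H
  atom 5: C, bond orders sum to 1 (valence 4) → 3 H
  atom 6: C, bond orders sum to 2 (valence 4) → 2 H
  atom 7: C, bond orders sum to 2 (valence 4) → 2 H
  atom 8: C, bond orders sum to 2 (valence 4) → 2 H
  atom 9: C, bond orders sum to 4 (valence 4) → 0 H
  atom 10: C, bond orders sum to 3 (valence 4) → 1 H
  atom 11: C, bond orders sum to 4 (valence 4) → 0 H
  atom 12: O, bond orders sum to 1 (valence 2) → 1 H
  atom 13: C, bond orders sum to 3 (valence 4) → 1 H
  atom 14: C, bond orders sum to 4 (valence 4) → 0 H
  atom 15: C, bond orders sum to 3 (valence 4) → 1 H
  atom 16: O, bond orders sum to 1 (valence 2) → 1 H
Totals → C:12, H:16, O:4.
In Hill order: C12H16O4.

C12H16O4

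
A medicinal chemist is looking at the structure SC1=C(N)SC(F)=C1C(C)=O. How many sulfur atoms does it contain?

2

Scan the SMILES for S atoms (remember two-letter symbols like Cl and Br are single atoms).
Sulfur count: 2.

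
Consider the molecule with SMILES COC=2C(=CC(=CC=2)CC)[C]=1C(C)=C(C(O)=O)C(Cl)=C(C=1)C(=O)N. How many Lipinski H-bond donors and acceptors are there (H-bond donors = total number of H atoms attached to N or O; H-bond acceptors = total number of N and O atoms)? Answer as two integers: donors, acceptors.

Donors: find every N or O and count the H atoms it carries.
  atom 2 (O): bond orders sum to 2 → 0 H
  atom 16 (O): bond orders sum to 1 → 1 H
  atom 17 (O): bond orders sum to 2 → 0 H
  atom 23 (O): bond orders sum to 2 → 0 H
  atom 24 (N): bond orders sum to 1 → 2 H
Lipinski HBD = 3.
Acceptors: N atoms = 1, O atoms = 4 → HBA = 5.

3, 5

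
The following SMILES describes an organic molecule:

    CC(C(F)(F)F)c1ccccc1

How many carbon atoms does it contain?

Count every carbon token in the SMILES (each C, including those in ring-closure positions and inside branches).
Carbon count: 9.

9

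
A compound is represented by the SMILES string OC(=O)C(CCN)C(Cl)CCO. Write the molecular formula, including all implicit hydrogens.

Walk through each heavy atom and fill implicit hydrogens from standard valence (C 4, N 3, O 2, S 2, halogen 1):
  atom 1: O, bond orders sum to 1 (valence 2) → 1 H
  atom 2: C, bond orders sum to 4 (valence 4) → 0 H
  atom 3: O, bond orders sum to 2 (valence 2) → 0 H
  atom 4: C, bond orders sum to 3 (valence 4) → 1 H
  atom 5: C, bond orders sum to 2 (valence 4) → 2 H
  atom 6: C, bond orders sum to 2 (valence 4) → 2 H
  atom 7: N, bond orders sum to 1 (valence 3) → 2 H
  atom 8: C, bond orders sum to 3 (valence 4) → 1 H
  atom 9: Cl (halogen, monovalent) → 0 H
  atom 10: C, bond orders sum to 2 (valence 4) → 2 H
  atom 11: C, bond orders sum to 2 (valence 4) → 2 H
  atom 12: O, bond orders sum to 1 (valence 2) → 1 H
Totals → C:7, H:14, Cl:1, N:1, O:3.

C7H14ClNO3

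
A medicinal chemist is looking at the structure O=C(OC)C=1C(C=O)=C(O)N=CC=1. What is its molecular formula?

Walk through each heavy atom and fill implicit hydrogens from standard valence (C 4, N 3, O 2, S 2, halogen 1):
  atom 1: O, bond orders sum to 2 (valence 2) → 0 H
  atom 2: C, bond orders sum to 4 (valence 4) → 0 H
  atom 3: O, bond orders sum to 2 (valence 2) → 0 H
  atom 4: C, bond orders sum to 1 (valence 4) → 3 H
  atom 5: C, bond orders sum to 4 (valence 4) → 0 H
  atom 6: C, bond orders sum to 4 (valence 4) → 0 H
  atom 7: C, bond orders sum to 3 (valence 4) → 1 H
  atom 8: O, bond orders sum to 2 (valence 2) → 0 H
  atom 9: C, bond orders sum to 4 (valence 4) → 0 H
  atom 10: O, bond orders sum to 1 (valence 2) → 1 H
  atom 11: N, bond orders sum to 3 (valence 3) → 0 H
  atom 12: C, bond orders sum to 3 (valence 4) → 1 H
  atom 13: C, bond orders sum to 3 (valence 4) → 1 H
Totals → C:8, H:7, N:1, O:4.

C8H7NO4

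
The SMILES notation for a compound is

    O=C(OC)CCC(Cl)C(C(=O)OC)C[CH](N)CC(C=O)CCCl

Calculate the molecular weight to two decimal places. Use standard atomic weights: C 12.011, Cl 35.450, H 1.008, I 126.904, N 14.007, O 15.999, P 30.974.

370.27 g/mol

First, the molecular formula is C15H25Cl2NO5 (counting implicit H from valence).
  C: 15 × 12.011 = 180.165
  Cl: 2 × 35.450 = 70.900
  H: 25 × 1.008 = 25.200
  N: 1 × 14.007 = 14.007
  O: 5 × 15.999 = 79.995
Sum: 15×12.011 + 2×35.450 + 25×1.008 + 1×14.007 + 5×15.999 = 370.267 → 370.27 g/mol.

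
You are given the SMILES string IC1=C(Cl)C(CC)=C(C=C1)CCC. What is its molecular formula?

C11H14ClI

Walk through each heavy atom and fill implicit hydrogens from standard valence (C 4, N 3, O 2, S 2, halogen 1):
  atom 1: I (halogen, monovalent) → 0 H
  atom 2: C, bond orders sum to 4 (valence 4) → 0 H
  atom 3: C, bond orders sum to 4 (valence 4) → 0 H
  atom 4: Cl (halogen, monovalent) → 0 H
  atom 5: C, bond orders sum to 4 (valence 4) → 0 H
  atom 6: C, bond orders sum to 2 (valence 4) → 2 H
  atom 7: C, bond orders sum to 1 (valence 4) → 3 H
  atom 8: C, bond orders sum to 4 (valence 4) → 0 H
  atom 9: C, bond orders sum to 3 (valence 4) → 1 H
  atom 10: C, bond orders sum to 3 (valence 4) → 1 H
  atom 11: C, bond orders sum to 2 (valence 4) → 2 H
  atom 12: C, bond orders sum to 2 (valence 4) → 2 H
  atom 13: C, bond orders sum to 1 (valence 4) → 3 H
Totals → C:11, H:14, Cl:1, I:1.
In Hill order: C11H14ClI.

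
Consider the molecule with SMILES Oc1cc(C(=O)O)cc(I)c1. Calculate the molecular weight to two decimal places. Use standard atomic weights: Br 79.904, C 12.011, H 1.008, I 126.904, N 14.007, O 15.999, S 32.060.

264.02 g/mol

First, the molecular formula is C7H5IO3 (counting implicit H from valence).
  C: 7 × 12.011 = 84.077
  H: 5 × 1.008 = 5.040
  I: 1 × 126.904 = 126.904
  O: 3 × 15.999 = 47.997
Sum: 7×12.011 + 5×1.008 + 1×126.904 + 3×15.999 = 264.018 → 264.02 g/mol.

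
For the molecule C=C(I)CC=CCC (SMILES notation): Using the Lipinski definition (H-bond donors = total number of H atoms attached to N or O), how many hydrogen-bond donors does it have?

0

Donors: find every N or O and count the H atoms it carries.
  (no N or O atoms present)
Lipinski HBD = 0.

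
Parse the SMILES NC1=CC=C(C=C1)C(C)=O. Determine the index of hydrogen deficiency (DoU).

Molecular formula: C8H9NO.
DoU = (2C + 2 + N − H − X) / 2, where X is the halogen count and O/S are ignored.
    = (2·8 + 2 + 1 − 9 − 0) / 2 = 10 / 2 = 5.

5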